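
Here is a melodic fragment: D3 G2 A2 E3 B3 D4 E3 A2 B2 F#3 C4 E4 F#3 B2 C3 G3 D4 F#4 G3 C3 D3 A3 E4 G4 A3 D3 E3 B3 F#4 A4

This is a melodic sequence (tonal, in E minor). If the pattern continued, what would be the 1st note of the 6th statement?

With 6-note cells, note 1 of each statement runs D3, E3, F#3, G3, A3.
One more up a 2nd gives B3.

B3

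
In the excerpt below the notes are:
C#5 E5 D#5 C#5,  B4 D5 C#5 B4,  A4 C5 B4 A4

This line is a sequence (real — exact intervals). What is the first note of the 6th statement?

The 4-note cells begin on C#5, B4, A4 — each down a 2nd from the last.
Continuing: G4 → F4 → Eb4. Statement 6 starts on Eb4.

Eb4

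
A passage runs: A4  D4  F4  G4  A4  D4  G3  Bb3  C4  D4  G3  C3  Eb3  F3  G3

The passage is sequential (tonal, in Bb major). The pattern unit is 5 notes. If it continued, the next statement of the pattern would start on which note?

Taking 5-note groups, the heads are A4, D4, G3: the pattern moves down a 5th.
One more step down a 5th gives C3.

C3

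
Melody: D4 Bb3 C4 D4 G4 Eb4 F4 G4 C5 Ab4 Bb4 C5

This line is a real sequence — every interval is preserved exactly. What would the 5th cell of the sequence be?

Taking 4-note groups, the heads are D4, G4, C5: the pattern moves up a 4th.
Extending up a 4th: F5 → Bb5.
Statement 5 starts on Bb5 and keeps the same exact contour: Bb5 Gb5 Ab5 Bb5.

Bb5 Gb5 Ab5 Bb5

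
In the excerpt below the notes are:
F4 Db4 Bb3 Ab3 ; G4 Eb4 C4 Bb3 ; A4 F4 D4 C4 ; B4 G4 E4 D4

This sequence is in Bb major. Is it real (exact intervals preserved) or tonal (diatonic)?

real

Each cell has the same semitone pattern (-4, -3, -2) — intervals are preserved exactly.
And Db4 lies outside Bb major, so the sequence is real rather than tonal.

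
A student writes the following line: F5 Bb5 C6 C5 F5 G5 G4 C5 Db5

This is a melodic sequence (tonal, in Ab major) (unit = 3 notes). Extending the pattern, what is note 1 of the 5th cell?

Ab3

The unit is 3 notes. Position-1 pitches of the 3 shown cells: F5, C5, G4.
Carrying that down a 4th forward: Db4 → Ab3.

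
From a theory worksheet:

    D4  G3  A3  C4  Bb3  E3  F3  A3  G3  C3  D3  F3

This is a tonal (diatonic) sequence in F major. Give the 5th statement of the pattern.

C3 F2 G2 Bb2

The 4-note cells begin on D4, Bb3, G3 — each down a 3rd from the last.
Extending down a 3rd: E3 → C3.
So cell 5 is C3 F2 G2 Bb2.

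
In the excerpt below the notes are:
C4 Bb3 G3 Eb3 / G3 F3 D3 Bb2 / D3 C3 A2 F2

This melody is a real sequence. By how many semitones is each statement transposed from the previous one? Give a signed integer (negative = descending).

Taking 4-note groups, the heads are C4, G3, D3: the pattern moves down a 4th.
C4→G3 is 55 − 60 = -5 semitones.

-5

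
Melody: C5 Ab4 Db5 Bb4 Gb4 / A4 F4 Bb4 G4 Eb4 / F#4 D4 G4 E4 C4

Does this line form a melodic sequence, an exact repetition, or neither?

sequence

Each 5-note cell is the previous one transposed down a 3rd.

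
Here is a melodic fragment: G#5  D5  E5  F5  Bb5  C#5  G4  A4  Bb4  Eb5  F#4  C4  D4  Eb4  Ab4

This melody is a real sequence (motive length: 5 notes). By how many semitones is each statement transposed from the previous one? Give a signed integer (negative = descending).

-7

With a 5-note motive the entries are G#5, C#5, F#4, each down a 5th from the previous.
G#5→C#5 is 73 − 80 = -7 semitones.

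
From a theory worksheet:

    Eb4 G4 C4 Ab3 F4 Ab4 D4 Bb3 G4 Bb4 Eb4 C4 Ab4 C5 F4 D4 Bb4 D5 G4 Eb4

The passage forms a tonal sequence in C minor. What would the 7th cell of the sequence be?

Taking 4-note groups, the heads are Eb4, F4, G4, Ab4, Bb4: the pattern moves up a 2nd.
Continuing the starts: C5 → D5.
From D5 the diatonic shape gives D5 F5 Bb4 G4.

D5 F5 Bb4 G4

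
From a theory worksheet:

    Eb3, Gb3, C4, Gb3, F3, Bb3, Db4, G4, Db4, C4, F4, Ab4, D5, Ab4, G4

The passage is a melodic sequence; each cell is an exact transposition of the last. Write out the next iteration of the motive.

Unit = 5 notes; the statements start on Eb3, Bb3, F4, moving up a 5th each time.
Statement 4 starts on C5 and keeps the same exact contour: C5 Eb5 A5 Eb5 D5.

C5 Eb5 A5 Eb5 D5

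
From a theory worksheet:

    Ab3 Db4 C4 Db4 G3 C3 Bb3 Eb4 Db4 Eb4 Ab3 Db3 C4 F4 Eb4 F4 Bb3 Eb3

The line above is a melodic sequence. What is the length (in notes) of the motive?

6

There are 18 notes; a 6-note unit gives 3 cells:
Ab3 Db4 C4 Db4 G3 C3 | Bb3 Eb4 Db4 Eb4 Ab3 Db3 | C4 F4 Eb4 F4 Bb3 Eb3
That's a consistent up a 2nd shift per cell, and no other grouping gives one.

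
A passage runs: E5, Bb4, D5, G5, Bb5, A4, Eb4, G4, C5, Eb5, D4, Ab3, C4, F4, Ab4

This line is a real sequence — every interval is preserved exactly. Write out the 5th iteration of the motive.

C3 Gb2 Bb2 Eb3 Gb3

Unit = 5 notes; the statements start on E5, A4, D4, moving down a 5th each time.
Carrying on: G3 → C3.
So cell 5 is C3 Gb2 Bb2 Eb3 Gb3.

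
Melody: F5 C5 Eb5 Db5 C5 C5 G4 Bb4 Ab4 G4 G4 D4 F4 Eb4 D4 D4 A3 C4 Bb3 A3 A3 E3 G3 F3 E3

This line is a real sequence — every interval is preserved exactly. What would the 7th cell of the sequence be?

Taking 5-note groups, the heads are F5, C5, G4, D4, A3: the pattern moves down a 4th.
Carrying on: E3 → B2.
From B2 the exact shape gives B2 F#2 A2 G2 F#2.

B2 F#2 A2 G2 F#2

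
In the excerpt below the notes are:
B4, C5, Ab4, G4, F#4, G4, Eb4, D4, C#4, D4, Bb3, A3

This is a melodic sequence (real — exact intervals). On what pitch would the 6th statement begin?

Taking 4-note groups, the heads are B4, F#4, C#4: the pattern moves down a 4th.
Extending the heads down a 4th: G#3 → D#3 → A#2.

A#2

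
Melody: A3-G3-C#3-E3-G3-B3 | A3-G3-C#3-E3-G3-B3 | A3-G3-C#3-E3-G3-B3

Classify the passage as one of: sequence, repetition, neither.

repetition

Each 6-note cell is identical (A3 G3 C#3 E3 G3 B3), restated at the same pitch.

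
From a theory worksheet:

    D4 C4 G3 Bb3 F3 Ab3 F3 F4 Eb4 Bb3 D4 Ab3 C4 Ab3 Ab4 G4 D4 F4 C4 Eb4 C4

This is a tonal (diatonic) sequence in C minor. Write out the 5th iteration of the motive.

Eb5 D5 Ab4 C5 G4 Bb4 G4

Taking 7-note groups, the heads are D4, F4, Ab4: the pattern moves up a 3rd.
Continuing the starts: C5 → Eb5.
So cell 5 is Eb5 D5 Ab4 C5 G4 Bb4 G4.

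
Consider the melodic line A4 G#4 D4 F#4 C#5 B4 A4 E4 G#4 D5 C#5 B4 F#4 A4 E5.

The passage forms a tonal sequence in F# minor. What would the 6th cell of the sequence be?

F#5 E5 B4 D5 A5

Unit = 5 notes; the statements start on A4, B4, C#5, moving up a 2nd each time.
Carrying on: D5 → E5 → F#5.
From F#5 the diatonic shape gives F#5 E5 B4 D5 A5.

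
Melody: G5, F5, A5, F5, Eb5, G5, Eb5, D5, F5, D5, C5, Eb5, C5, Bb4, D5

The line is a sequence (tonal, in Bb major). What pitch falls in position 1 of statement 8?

G4

Grouping in 3s, the 1st note of each cell is G5, F5, Eb5, D5, C5.
Each moves down a 2nd. Continuing: Bb4 → A4 → G4.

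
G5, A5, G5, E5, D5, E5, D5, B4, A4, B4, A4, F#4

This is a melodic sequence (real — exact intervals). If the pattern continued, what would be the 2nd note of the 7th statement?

With 4-note cells, note 2 of each statement runs A5, E5, B4.
Extending down a 4th: F#4 → C#4 → G#3 → D#3.

D#3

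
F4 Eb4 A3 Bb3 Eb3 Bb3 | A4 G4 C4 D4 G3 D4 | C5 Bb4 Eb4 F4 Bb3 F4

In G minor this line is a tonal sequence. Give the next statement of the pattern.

Eb5 D5 G4 A4 D4 A4

The 6-note cells begin on F4, A4, C5 — each up a 3rd from the last.
From Eb5 the diatonic shape gives Eb5 D5 G4 A4 D4 A4.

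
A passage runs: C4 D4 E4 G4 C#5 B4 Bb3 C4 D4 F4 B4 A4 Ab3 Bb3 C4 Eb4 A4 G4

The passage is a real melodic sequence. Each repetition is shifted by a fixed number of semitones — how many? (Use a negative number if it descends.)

-2

Unit = 6 notes; the statements start on C4, Bb3, Ab3, moving down a 2nd each time.
C4→Bb3 is 58 − 60 = -2 semitones.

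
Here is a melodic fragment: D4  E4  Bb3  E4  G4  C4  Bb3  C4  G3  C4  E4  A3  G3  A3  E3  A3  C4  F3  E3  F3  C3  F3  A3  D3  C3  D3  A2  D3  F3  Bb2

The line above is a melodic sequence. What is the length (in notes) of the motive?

6

30 notes total. Splitting into 5 groups of 6:
D4 E4 Bb3 E4 G4 C4 | Bb3 C4 G3 C4 E4 A3 | G3 A3 E3 A3 C4 F3 | E3 F3 C3 F3 A3 D3 | C3 D3 A2 D3 F3 Bb2
That's a consistent down a 3rd shift per cell, and no other grouping gives one.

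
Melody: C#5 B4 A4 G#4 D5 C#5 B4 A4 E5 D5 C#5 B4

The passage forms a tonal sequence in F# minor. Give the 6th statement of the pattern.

Unit = 4 notes; the statements start on C#5, D5, E5, moving up a 2nd each time.
Carrying on: F#5 → G#5 → A5.
Statement 6 starts on A5 and keeps the same diatonic contour: A5 G#5 F#5 E5.

A5 G#5 F#5 E5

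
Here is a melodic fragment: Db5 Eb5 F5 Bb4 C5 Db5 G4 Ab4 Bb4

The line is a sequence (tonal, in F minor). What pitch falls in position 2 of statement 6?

Bb3

With 3-note cells, note 2 of each statement runs Eb5, C5, Ab4.
Each moves down a 3rd. Continuing: F4 → Db4 → Bb3.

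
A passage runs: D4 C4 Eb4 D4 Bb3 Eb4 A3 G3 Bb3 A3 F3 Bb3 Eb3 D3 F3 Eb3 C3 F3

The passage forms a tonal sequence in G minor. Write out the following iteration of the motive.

Taking 6-note groups, the heads are D4, A3, Eb3: the pattern moves down a 4th.
Statement 4 starts on Bb2 and keeps the same diatonic contour: Bb2 A2 C3 Bb2 G2 C3.

Bb2 A2 C3 Bb2 G2 C3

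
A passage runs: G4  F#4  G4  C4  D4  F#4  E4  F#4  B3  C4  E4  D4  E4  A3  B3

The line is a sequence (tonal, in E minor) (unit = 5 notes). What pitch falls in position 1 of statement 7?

With 5-note cells, note 1 of each statement runs G4, F#4, E4.
Each moves down a 2nd. Continuing: D4 → C4 → B3 → A3.

A3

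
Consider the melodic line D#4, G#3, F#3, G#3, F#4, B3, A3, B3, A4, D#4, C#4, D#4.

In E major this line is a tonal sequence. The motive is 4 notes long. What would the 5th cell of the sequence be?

E5 A4 G#4 A4

The 4-note cells begin on D#4, F#4, A4 — each up a 3rd from the last.
Carrying on: C#5 → E5.
So cell 5 is E5 A4 G#4 A4.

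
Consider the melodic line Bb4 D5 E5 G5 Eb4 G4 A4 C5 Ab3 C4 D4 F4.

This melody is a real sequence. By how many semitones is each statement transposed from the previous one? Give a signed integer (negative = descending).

Unit = 4 notes; the statements start on Bb4, Eb4, Ab3, moving down a 5th each time.
Bb4 to Eb4 spans -7 semitones.

-7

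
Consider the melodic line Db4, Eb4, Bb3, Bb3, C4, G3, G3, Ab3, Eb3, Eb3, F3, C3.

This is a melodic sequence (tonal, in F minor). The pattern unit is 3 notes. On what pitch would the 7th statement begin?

The 3-note cells begin on Db4, Bb3, G3, Eb3 — each down a 3rd from the last.
Extending the heads down a 3rd: C3 → Ab2 → F2.

F2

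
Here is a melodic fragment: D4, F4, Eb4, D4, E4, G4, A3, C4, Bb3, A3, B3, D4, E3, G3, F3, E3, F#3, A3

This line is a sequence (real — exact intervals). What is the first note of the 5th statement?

The 6-note cells begin on D4, A3, E3 — each down a 4th from the last.
Continuing: B2 → F#2. Statement 5 starts on F#2.

F#2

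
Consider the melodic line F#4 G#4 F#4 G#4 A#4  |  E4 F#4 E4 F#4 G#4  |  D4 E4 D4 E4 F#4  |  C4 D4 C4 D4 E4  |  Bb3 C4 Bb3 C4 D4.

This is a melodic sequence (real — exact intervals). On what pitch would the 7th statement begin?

The 5-note cells begin on F#4, E4, D4, C4, Bb3 — each down a 2nd from the last.
Extending the heads down a 2nd: Ab3 → Gb3.

Gb3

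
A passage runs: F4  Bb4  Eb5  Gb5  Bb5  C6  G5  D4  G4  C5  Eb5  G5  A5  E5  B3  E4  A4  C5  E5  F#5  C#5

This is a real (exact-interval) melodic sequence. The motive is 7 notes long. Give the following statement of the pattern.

G#3 C#4 F#4 A4 C#5 D#5 A#4

With a 7-note motive the entries are F4, D4, B3, each down a 3rd from the previous.
Statement 4 starts on G#3 and keeps the same exact contour: G#3 C#4 F#4 A4 C#5 D#5 A#4.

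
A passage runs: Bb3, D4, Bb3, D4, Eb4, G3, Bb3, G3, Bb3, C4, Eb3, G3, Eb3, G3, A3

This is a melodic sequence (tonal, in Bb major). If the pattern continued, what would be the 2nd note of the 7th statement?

F2

With 5-note cells, note 2 of each statement runs D4, Bb3, G3.
Extending down a 3rd: Eb3 → C3 → A2 → F2.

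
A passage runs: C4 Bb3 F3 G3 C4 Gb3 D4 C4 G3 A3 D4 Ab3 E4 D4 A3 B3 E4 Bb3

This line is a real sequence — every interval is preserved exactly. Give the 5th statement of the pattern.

The 6-note cells begin on C4, D4, E4 — each up a 2nd from the last.
Carrying on: F#4 → G#4.
Statement 5 starts on G#4 and keeps the same exact contour: G#4 F#4 C#4 D#4 G#4 D4.

G#4 F#4 C#4 D#4 G#4 D4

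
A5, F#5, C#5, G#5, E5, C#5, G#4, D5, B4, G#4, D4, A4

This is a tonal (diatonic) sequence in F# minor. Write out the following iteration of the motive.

F#4 D4 A3 E4

Taking 4-note groups, the heads are A5, E5, B4: the pattern moves down a 4th.
Statement 4 starts on F#4 and keeps the same diatonic contour: F#4 D4 A3 E4.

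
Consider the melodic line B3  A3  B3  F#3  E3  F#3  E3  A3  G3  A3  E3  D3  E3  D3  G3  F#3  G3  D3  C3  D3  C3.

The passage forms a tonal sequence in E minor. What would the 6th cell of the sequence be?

D3 C3 D3 A2 G2 A2 G2

With a 7-note motive the entries are B3, A3, G3, each down a 2nd from the previous.
Continuing the starts: F#3 → E3 → D3.
From D3 the diatonic shape gives D3 C3 D3 A2 G2 A2 G2.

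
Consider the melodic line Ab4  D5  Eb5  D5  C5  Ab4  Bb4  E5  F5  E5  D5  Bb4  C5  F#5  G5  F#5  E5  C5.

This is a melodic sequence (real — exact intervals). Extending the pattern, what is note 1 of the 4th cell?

The unit is 6 notes. Position-1 pitches of the 3 shown cells: Ab4, Bb4, C5.
One more up a 2nd gives D5.

D5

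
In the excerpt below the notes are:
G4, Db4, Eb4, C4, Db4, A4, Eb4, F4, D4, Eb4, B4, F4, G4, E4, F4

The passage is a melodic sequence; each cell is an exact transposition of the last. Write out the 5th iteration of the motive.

The 5-note cells begin on G4, A4, B4 — each up a 2nd from the last.
Carrying on: C#5 → D#5.
From D#5 the exact shape gives D#5 A4 B4 G#4 A4.

D#5 A4 B4 G#4 A4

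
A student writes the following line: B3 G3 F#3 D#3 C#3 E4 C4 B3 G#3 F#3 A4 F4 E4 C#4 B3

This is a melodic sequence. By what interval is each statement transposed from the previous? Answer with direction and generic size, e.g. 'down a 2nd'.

up a 4th

Taking 5-note groups, the heads are B3, E4, A4: the pattern moves up a 4th.
B3 to E4 is up a 4th.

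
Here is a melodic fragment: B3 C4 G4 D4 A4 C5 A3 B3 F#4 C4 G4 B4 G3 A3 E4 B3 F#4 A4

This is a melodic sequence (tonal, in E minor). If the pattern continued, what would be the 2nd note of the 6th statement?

Grouping in 6s, the 2nd note of each cell is C4, B3, A3.
Each moves down a 2nd. Continuing: G3 → F#3 → E3.

E3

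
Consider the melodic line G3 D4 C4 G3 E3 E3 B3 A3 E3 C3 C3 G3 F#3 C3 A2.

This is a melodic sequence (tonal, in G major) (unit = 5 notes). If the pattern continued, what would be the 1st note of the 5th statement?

Grouping in 5s, the 1st note of each cell is G3, E3, C3.
Extending down a 3rd: A2 → F#2.

F#2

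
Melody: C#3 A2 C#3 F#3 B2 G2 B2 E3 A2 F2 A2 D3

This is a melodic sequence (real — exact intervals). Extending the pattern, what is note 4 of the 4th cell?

C3

With 4-note cells, note 4 of each statement runs F#3, E3, D3.
From D3, down a 2nd gives C3.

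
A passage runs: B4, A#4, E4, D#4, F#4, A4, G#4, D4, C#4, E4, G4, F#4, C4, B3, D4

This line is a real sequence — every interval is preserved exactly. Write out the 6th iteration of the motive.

Db4 C4 Gb3 F3 Ab3

Taking 5-note groups, the heads are B4, A4, G4: the pattern moves down a 2nd.
Continuing the starts: F4 → Eb4 → Db4.
So cell 6 is Db4 C4 Gb3 F3 Ab3.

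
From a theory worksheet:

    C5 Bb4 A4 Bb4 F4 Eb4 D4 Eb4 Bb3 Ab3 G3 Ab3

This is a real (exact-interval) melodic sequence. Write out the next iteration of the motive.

Eb3 Db3 C3 Db3

The 4-note cells begin on C5, F4, Bb3 — each down a 5th from the last.
So cell 4 is Eb3 Db3 C3 Db3.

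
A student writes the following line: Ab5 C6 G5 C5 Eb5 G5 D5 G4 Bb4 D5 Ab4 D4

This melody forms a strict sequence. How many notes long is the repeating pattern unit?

4

Try groups of 4 (3 cells in 12 notes):
Ab5 C6 G5 C5 | Eb5 G5 D5 G4 | Bb4 D5 Ab4 D4
That's a consistent down a 4th shift per cell, and no other grouping gives one.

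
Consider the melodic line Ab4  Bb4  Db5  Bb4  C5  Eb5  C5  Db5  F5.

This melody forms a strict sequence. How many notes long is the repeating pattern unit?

3

Try groups of 3 (3 cells in 9 notes):
Ab4 Bb4 Db5 | Bb4 C5 Eb5 | C5 Db5 F5
That's a consistent up a 2nd shift per cell, and no other grouping gives one.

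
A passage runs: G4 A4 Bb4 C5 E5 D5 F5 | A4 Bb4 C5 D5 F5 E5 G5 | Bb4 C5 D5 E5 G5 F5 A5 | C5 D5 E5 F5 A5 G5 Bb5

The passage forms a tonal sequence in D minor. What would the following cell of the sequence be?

With a 7-note motive the entries are G4, A4, Bb4, C5, each up a 2nd from the previous.
Statement 5 starts on D5 and keeps the same diatonic contour: D5 E5 F5 G5 Bb5 A5 C6.

D5 E5 F5 G5 Bb5 A5 C6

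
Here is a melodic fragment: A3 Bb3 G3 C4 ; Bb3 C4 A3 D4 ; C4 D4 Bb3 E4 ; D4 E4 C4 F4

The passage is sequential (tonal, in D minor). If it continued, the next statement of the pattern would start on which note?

The 4-note cells begin on A3, Bb3, C4, D4 — each up a 2nd from the last.
The next head, up a 2nd from D4, is E4.

E4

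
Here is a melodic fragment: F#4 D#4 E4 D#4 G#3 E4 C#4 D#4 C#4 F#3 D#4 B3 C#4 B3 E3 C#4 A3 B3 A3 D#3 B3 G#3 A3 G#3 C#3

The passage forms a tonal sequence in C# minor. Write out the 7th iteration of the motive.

G#3 E3 F#3 E3 A2

With a 5-note motive the entries are F#4, E4, D#4, C#4, B3, each down a 2nd from the previous.
Extending down a 2nd: A3 → G#3.
Statement 7 starts on G#3 and keeps the same diatonic contour: G#3 E3 F#3 E3 A2.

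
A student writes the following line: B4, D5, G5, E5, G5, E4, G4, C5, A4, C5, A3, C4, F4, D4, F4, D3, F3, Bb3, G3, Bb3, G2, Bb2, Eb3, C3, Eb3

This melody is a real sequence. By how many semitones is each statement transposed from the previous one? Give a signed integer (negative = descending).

-7

Taking 5-note groups, the heads are B4, E4, A3, D3, G2: the pattern moves down a 5th.
B4→E4 is 64 − 71 = -7 semitones.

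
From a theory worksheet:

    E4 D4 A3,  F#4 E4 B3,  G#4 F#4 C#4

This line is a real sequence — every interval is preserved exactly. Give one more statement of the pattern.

A#4 G#4 D#4

The 3-note cells begin on E4, F#4, G#4 — each up a 2nd from the last.
So cell 4 is A#4 G#4 D#4.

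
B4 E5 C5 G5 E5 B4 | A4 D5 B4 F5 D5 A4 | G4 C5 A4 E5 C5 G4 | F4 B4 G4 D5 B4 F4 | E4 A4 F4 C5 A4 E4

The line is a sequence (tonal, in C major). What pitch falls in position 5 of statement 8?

With 6-note cells, note 5 of each statement runs E5, D5, C5, B4, A4.
Carrying that down a 2nd forward: G4 → F4 → E4.

E4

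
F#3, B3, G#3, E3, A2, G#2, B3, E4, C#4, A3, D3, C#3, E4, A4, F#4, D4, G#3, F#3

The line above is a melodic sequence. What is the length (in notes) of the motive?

There are 18 notes; a 6-note unit gives 3 cells:
F#3 B3 G#3 E3 A2 G#2 | B3 E4 C#4 A3 D3 C#3 | E4 A4 F#4 D4 G#3 F#3
That's a consistent up a 4th shift per cell, and no other grouping gives one.

6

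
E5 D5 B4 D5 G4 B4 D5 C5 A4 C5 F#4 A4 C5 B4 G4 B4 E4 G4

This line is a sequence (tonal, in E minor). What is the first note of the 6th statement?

G4

With a 6-note motive the entries are E5, D5, C5, each down a 2nd from the previous.
Extending the heads down a 2nd: B4 → A4 → G4.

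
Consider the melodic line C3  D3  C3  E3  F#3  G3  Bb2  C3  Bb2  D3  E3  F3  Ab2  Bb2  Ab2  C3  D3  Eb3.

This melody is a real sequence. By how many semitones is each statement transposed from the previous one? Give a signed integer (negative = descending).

Unit = 6 notes; the statements start on C3, Bb2, Ab2, moving down a 2nd each time.
C3 to Bb2 spans -2 semitones.

-2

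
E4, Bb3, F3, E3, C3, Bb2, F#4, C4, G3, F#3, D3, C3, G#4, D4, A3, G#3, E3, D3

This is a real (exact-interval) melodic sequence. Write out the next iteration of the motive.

A#4 E4 B3 A#3 F#3 E3

The 6-note cells begin on E4, F#4, G#4 — each up a 2nd from the last.
From A#4 the exact shape gives A#4 E4 B3 A#3 F#3 E3.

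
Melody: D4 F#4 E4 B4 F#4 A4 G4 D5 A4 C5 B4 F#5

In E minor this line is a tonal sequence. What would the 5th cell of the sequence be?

Unit = 4 notes; the statements start on D4, F#4, A4, moving up a 3rd each time.
Carrying on: C5 → E5.
Statement 5 starts on E5 and keeps the same diatonic contour: E5 G5 F#5 C6.

E5 G5 F#5 C6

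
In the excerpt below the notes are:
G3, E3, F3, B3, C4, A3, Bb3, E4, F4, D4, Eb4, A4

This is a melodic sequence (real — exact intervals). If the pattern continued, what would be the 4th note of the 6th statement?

C6

The unit is 4 notes. Position-4 pitches of the 3 shown cells: B3, E4, A4.
Each moves up a 4th. Continuing: D5 → G5 → C6.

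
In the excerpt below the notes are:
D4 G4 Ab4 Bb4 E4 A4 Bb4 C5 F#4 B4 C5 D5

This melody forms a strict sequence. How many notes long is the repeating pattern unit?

4

There are 12 notes; a 4-note unit gives 3 cells:
D4 G4 Ab4 Bb4 | E4 A4 Bb4 C5 | F#4 B4 C5 D5
Every group is a transposition up a 2nd of the one before; no shorter unit works.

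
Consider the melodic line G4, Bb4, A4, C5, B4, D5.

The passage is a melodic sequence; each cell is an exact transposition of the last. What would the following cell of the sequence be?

With a 2-note motive the entries are G4, A4, B4, each up a 2nd from the previous.
From C#5 the exact shape gives C#5 E5.

C#5 E5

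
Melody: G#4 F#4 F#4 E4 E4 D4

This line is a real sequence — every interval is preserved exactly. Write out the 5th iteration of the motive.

C4 Bb3

The 2-note cells begin on G#4, F#4, E4 — each down a 2nd from the last.
Carrying on: D4 → C4.
Statement 5 starts on C4 and keeps the same exact contour: C4 Bb3.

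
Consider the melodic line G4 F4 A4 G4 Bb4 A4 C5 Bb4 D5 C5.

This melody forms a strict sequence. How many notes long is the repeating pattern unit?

There are 10 notes; a 2-note unit gives 5 cells:
G4 F4 | A4 G4 | Bb4 A4 | C5 Bb4 | D5 C5
Every group is a transposition up a 2nd of the one before; no shorter unit works.

2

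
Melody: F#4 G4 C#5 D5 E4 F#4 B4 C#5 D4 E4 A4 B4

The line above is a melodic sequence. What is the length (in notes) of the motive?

Try groups of 4 (3 cells in 12 notes):
F#4 G4 C#5 D5 | E4 F#4 B4 C#5 | D4 E4 A4 B4
Every group is a transposition down a 2nd of the one before; no shorter unit works.

4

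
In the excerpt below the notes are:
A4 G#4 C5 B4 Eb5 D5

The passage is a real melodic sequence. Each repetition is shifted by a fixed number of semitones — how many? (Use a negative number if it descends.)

3

With a 2-note motive the entries are A4, C5, Eb5, each up a 3rd from the previous.
Counting half-steps from A4 to C5: 3.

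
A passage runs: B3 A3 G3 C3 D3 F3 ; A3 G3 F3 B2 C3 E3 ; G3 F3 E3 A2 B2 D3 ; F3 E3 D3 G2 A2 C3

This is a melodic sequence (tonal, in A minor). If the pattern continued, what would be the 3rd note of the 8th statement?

With 6-note cells, note 3 of each statement runs G3, F3, E3, D3.
Carrying that down a 2nd forward: C3 → B2 → A2 → G2.

G2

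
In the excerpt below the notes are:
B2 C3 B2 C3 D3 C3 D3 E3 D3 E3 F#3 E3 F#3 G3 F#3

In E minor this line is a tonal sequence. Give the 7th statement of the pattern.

A3 B3 A3

Taking 3-note groups, the heads are B2, C3, D3, E3, F#3: the pattern moves up a 2nd.
Continuing the starts: G3 → A3.
From A3 the diatonic shape gives A3 B3 A3.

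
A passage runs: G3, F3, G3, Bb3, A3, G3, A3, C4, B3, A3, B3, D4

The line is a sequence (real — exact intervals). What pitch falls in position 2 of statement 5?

With 4-note cells, note 2 of each statement runs F3, G3, A3.
Carrying that up a 2nd forward: B3 → C#4.

C#4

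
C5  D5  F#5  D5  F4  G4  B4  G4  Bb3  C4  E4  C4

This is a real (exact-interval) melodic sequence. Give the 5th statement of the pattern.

Ab2 Bb2 D3 Bb2

With a 4-note motive the entries are C5, F4, Bb3, each down a 5th from the previous.
Carrying on: Eb3 → Ab2.
So cell 5 is Ab2 Bb2 D3 Bb2.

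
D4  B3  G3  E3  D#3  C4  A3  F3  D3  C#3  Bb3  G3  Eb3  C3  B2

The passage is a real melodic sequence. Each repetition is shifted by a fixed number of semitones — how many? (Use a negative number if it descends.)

The 5-note cells begin on D4, C4, Bb3 — each down a 2nd from the last.
D4 to C4 spans -2 semitones.

-2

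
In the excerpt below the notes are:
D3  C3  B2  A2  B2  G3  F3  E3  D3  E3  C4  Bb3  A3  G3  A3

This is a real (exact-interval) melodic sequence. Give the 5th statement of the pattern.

The 5-note cells begin on D3, G3, C4 — each up a 4th from the last.
Carrying on: F4 → Bb4.
So cell 5 is Bb4 Ab4 G4 F4 G4.

Bb4 Ab4 G4 F4 G4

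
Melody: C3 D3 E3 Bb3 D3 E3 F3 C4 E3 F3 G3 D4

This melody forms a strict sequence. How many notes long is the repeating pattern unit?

4

There are 12 notes; a 4-note unit gives 3 cells:
C3 D3 E3 Bb3 | D3 E3 F3 C4 | E3 F3 G3 D4
That's a consistent up a 2nd shift per cell, and no other grouping gives one.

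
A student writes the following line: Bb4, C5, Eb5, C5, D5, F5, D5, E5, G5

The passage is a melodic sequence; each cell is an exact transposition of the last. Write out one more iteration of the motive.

E5 F#5 A5

With a 3-note motive the entries are Bb4, C5, D5, each up a 2nd from the previous.
Statement 4 starts on E5 and keeps the same exact contour: E5 F#5 A5.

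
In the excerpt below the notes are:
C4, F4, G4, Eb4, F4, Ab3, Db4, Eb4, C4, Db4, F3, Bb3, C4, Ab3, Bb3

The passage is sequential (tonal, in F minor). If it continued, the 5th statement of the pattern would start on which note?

Bb2

The 5-note cells begin on C4, Ab3, F3 — each down a 3rd from the last.
Continuing: Db3 → Bb2. Statement 5 starts on Bb2.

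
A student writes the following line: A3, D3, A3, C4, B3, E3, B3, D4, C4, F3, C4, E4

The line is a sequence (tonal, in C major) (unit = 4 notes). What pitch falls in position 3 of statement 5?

The unit is 4 notes. Position-3 pitches of the 3 shown cells: A3, B3, C4.
Extending up a 2nd: D4 → E4.

E4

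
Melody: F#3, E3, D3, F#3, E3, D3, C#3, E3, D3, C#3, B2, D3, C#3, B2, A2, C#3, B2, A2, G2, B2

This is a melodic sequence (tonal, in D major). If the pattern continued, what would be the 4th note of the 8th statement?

F#2

The unit is 4 notes. Position-4 pitches of the 5 shown cells: F#3, E3, D3, C#3, B2.
Each moves down a 2nd. Continuing: A2 → G2 → F#2.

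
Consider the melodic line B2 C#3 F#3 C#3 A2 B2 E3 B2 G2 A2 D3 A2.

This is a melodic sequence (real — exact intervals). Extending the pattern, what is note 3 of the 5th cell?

Bb2

With 4-note cells, note 3 of each statement runs F#3, E3, D3.
Carrying that down a 2nd forward: C3 → Bb2.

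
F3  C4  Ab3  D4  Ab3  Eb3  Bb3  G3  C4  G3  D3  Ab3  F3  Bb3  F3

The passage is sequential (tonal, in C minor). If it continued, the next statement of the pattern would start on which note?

Taking 5-note groups, the heads are F3, Eb3, D3: the pattern moves down a 2nd.
One more step down a 2nd gives C3.

C3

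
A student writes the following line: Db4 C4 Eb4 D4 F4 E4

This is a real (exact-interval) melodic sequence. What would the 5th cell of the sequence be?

A4 G#4

Taking 2-note groups, the heads are Db4, Eb4, F4: the pattern moves up a 2nd.
Continuing the starts: G4 → A4.
So cell 5 is A4 G#4.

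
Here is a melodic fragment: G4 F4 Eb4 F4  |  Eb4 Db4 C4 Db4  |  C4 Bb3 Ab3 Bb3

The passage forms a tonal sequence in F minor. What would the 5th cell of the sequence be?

F3 Eb3 Db3 Eb3

Unit = 4 notes; the statements start on G4, Eb4, C4, moving down a 3rd each time.
Extending down a 3rd: Ab3 → F3.
From F3 the diatonic shape gives F3 Eb3 Db3 Eb3.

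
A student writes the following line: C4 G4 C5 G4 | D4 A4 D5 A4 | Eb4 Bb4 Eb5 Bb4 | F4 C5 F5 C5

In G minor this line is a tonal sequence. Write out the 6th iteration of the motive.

With a 4-note motive the entries are C4, D4, Eb4, F4, each up a 2nd from the previous.
Extending up a 2nd: G4 → A4.
Statement 6 starts on A4 and keeps the same diatonic contour: A4 Eb5 A5 Eb5.

A4 Eb5 A5 Eb5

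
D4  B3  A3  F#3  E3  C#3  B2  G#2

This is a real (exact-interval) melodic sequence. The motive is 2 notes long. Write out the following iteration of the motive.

Unit = 2 notes; the statements start on D4, A3, E3, B2, moving down a 4th each time.
Statement 5 starts on F#2 and keeps the same exact contour: F#2 D#2.

F#2 D#2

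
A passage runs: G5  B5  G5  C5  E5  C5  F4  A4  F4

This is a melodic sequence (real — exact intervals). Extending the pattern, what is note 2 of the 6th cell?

The unit is 3 notes. Position-2 pitches of the 3 shown cells: B5, E5, A4.
Each moves down a 5th. Continuing: D4 → G3 → C3.

C3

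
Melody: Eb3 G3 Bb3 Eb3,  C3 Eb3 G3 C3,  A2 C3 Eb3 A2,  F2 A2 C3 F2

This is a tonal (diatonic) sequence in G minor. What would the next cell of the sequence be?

Taking 4-note groups, the heads are Eb3, C3, A2, F2: the pattern moves down a 3rd.
So cell 5 is D2 F2 A2 D2.

D2 F2 A2 D2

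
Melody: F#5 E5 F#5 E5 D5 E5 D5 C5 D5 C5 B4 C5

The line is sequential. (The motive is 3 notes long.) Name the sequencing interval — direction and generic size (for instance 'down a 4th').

The 3-note cells begin on F#5, E5, D5, C5 — each down a 2nd from the last.
F#5 to E5 is down a 2nd.

down a 2nd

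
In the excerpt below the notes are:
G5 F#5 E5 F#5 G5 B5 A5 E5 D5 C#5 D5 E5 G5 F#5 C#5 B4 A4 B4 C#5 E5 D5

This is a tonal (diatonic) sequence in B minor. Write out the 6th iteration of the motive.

D4 C#4 B3 C#4 D4 F#4 E4

Taking 7-note groups, the heads are G5, E5, C#5: the pattern moves down a 3rd.
Carrying on: A4 → F#4 → D4.
Statement 6 starts on D4 and keeps the same diatonic contour: D4 C#4 B3 C#4 D4 F#4 E4.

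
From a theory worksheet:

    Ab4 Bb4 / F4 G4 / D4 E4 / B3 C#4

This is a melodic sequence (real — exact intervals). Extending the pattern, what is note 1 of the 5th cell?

G#3

Grouping in 2s, the 1st note of each cell is Ab4, F4, D4, B3.
One more down a 3rd gives G#3.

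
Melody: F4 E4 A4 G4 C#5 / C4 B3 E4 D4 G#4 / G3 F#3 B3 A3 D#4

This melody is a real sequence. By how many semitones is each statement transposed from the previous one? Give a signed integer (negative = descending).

-5

With a 5-note motive the entries are F4, C4, G3, each down a 4th from the previous.
F4 to C4 spans -5 semitones.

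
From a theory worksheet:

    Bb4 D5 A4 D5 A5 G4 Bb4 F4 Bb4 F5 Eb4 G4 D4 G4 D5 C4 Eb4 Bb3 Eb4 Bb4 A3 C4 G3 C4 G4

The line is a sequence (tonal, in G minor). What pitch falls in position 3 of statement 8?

Grouping in 5s, the 3rd note of each cell is A4, F4, D4, Bb3, G3.
Extending down a 3rd: Eb3 → C3 → A2.

A2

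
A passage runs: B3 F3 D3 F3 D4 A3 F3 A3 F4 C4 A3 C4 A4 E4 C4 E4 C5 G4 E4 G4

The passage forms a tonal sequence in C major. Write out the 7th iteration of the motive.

Taking 4-note groups, the heads are B3, D4, F4, A4, C5: the pattern moves up a 3rd.
Extending up a 3rd: E5 → G5.
From G5 the diatonic shape gives G5 D5 B4 D5.

G5 D5 B4 D5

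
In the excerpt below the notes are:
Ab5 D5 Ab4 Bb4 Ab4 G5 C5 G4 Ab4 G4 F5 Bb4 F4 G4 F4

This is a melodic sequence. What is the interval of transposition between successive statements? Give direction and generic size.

The 5-note cells begin on Ab5, G5, F5 — each down a 2nd from the last.
From Ab5 to G5: down a 2nd.

down a 2nd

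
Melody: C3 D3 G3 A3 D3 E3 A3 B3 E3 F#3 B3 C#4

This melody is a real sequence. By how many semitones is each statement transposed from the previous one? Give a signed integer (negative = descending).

The 4-note cells begin on C3, D3, E3 — each up a 2nd from the last.
C3→D3 is 50 − 48 = 2 semitones.

2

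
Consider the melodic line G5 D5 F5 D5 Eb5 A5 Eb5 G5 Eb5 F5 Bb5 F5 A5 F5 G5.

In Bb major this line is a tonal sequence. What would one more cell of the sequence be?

C6 G5 Bb5 G5 A5

The 5-note cells begin on G5, A5, Bb5 — each up a 2nd from the last.
From C6 the diatonic shape gives C6 G5 Bb5 G5 A5.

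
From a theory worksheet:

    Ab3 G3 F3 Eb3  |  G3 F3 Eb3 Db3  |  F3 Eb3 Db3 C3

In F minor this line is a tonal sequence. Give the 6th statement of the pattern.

C3 Bb2 Ab2 G2

The 4-note cells begin on Ab3, G3, F3 — each down a 2nd from the last.
Carrying on: Eb3 → Db3 → C3.
So cell 6 is C3 Bb2 Ab2 G2.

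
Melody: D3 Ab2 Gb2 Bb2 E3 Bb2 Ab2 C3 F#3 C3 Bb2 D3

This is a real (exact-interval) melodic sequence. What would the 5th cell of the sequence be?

The 4-note cells begin on D3, E3, F#3 — each up a 2nd from the last.
Extending up a 2nd: G#3 → A#3.
From A#3 the exact shape gives A#3 E3 D3 F#3.

A#3 E3 D3 F#3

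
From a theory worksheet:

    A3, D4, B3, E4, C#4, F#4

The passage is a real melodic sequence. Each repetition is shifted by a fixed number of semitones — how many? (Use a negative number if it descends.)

2

Unit = 2 notes; the statements start on A3, B3, C#4, moving up a 2nd each time.
A3 to B3 spans +2 semitones.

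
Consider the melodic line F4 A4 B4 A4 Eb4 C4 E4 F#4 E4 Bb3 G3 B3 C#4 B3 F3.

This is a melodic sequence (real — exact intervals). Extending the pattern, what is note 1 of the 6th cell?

Grouping in 5s, the 1st note of each cell is F4, C4, G3.
Extending down a 4th: D3 → A2 → E2.

E2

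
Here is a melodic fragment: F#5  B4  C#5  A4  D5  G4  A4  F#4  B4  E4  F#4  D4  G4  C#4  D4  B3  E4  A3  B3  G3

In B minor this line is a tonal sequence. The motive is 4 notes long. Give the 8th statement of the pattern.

Unit = 4 notes; the statements start on F#5, D5, B4, G4, E4, moving down a 3rd each time.
Continuing the starts: C#4 → A3 → F#3.
From F#3 the diatonic shape gives F#3 B2 C#3 A2.

F#3 B2 C#3 A2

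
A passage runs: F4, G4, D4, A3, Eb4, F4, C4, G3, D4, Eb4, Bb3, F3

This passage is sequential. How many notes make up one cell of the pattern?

Try groups of 4 (3 cells in 12 notes):
F4 G4 D4 A3 | Eb4 F4 C4 G3 | D4 Eb4 Bb3 F3
Each cell is the previous one down a 2nd — so the unit is 4 notes.

4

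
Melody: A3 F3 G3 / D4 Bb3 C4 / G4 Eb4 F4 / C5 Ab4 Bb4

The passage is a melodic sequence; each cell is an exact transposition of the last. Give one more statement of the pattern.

F5 Db5 Eb5

Taking 3-note groups, the heads are A3, D4, G4, C5: the pattern moves up a 4th.
From F5 the exact shape gives F5 Db5 Eb5.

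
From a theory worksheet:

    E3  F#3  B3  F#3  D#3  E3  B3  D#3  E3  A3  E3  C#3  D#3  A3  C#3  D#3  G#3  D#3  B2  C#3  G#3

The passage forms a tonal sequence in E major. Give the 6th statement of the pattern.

Unit = 7 notes; the statements start on E3, D#3, C#3, moving down a 2nd each time.
Extending down a 2nd: B2 → A2 → G#2.
So cell 6 is G#2 A2 D#3 A2 F#2 G#2 D#3.

G#2 A2 D#3 A2 F#2 G#2 D#3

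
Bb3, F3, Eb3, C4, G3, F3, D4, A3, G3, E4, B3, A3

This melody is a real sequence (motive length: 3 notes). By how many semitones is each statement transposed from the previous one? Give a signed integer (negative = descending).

2

The 3-note cells begin on Bb3, C4, D4, E4 — each up a 2nd from the last.
Counting half-steps from Bb3 to C4: 2.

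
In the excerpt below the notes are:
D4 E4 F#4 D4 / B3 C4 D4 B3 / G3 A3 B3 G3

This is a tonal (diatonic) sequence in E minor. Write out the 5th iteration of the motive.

C3 D3 E3 C3

Taking 4-note groups, the heads are D4, B3, G3: the pattern moves down a 3rd.
Continuing the starts: E3 → C3.
Statement 5 starts on C3 and keeps the same diatonic contour: C3 D3 E3 C3.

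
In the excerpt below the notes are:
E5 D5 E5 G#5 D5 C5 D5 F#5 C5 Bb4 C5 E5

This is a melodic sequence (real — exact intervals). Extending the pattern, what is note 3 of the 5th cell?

Ab4

Grouping in 4s, the 3rd note of each cell is E5, D5, C5.
Carrying that down a 2nd forward: Bb4 → Ab4.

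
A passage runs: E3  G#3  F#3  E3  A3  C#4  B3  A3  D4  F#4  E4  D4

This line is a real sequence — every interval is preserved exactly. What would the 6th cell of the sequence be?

F5 A5 G5 F5

With a 4-note motive the entries are E3, A3, D4, each up a 4th from the previous.
Carrying on: G4 → C5 → F5.
So cell 6 is F5 A5 G5 F5.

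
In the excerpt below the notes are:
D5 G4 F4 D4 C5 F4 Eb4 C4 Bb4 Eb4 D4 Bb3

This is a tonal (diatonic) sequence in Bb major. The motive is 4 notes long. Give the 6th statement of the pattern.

F4 Bb3 A3 F3

Taking 4-note groups, the heads are D5, C5, Bb4: the pattern moves down a 2nd.
Continuing the starts: A4 → G4 → F4.
So cell 6 is F4 Bb3 A3 F3.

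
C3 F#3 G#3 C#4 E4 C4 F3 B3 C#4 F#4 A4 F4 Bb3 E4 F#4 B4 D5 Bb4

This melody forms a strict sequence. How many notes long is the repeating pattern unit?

6

There are 18 notes; a 6-note unit gives 3 cells:
C3 F#3 G#3 C#4 E4 C4 | F3 B3 C#4 F#4 A4 F4 | Bb3 E4 F#4 B4 D5 Bb4
That's a consistent up a 4th shift per cell, and no other grouping gives one.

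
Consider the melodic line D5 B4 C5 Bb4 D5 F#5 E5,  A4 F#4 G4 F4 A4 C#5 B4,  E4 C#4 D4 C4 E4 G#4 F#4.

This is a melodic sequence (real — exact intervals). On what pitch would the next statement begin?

B3

With a 7-note motive the entries are D5, A4, E4, each down a 4th from the previous.
The next head, down a 4th from E4, is B3.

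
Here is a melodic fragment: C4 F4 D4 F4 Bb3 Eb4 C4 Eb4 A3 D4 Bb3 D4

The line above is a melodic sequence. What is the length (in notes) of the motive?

There are 12 notes; a 4-note unit gives 3 cells:
C4 F4 D4 F4 | Bb3 Eb4 C4 Eb4 | A3 D4 Bb3 D4
Each cell is the previous one down a 2nd — so the unit is 4 notes.

4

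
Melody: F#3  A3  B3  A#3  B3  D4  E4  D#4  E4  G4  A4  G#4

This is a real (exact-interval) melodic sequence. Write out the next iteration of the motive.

Unit = 4 notes; the statements start on F#3, B3, E4, moving up a 4th each time.
So cell 4 is A4 C5 D5 C#5.

A4 C5 D5 C#5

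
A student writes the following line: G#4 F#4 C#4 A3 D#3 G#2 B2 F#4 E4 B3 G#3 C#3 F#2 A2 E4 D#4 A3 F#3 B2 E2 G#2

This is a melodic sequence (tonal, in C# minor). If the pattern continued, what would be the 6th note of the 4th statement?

D#2

The unit is 7 notes. Position-6 pitches of the 3 shown cells: G#2, F#2, E2.
From E2, down a 2nd gives D#2.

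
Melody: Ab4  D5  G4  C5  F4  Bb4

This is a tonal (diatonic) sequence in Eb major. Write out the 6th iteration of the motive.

With a 2-note motive the entries are Ab4, G4, F4, each down a 2nd from the previous.
Carrying on: Eb4 → D4 → C4.
From C4 the diatonic shape gives C4 F4.

C4 F4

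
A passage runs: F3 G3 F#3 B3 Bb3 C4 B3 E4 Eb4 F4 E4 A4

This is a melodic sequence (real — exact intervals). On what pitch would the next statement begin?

Taking 4-note groups, the heads are F3, Bb3, Eb4: the pattern moves up a 4th.
The next head, up a 4th from Eb4, is Ab4.

Ab4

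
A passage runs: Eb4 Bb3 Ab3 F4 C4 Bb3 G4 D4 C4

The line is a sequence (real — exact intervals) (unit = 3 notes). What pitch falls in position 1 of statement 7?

With 3-note cells, note 1 of each statement runs Eb4, F4, G4.
Carrying that up a 2nd forward: A4 → B4 → C#5 → D#5.

D#5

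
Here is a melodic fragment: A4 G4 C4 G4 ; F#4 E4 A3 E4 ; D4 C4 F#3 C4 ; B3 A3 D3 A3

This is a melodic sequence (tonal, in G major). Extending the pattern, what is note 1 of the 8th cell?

A2

The unit is 4 notes. Position-1 pitches of the 4 shown cells: A4, F#4, D4, B3.
Extending down a 3rd: G3 → E3 → C3 → A2.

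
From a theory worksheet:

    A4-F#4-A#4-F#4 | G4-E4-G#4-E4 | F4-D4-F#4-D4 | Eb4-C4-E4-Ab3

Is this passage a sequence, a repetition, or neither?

neither

Note 4 of cell 4 is Ab3; if this were a sequence it would be C4. No unit length gives a consistent transposition pattern.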